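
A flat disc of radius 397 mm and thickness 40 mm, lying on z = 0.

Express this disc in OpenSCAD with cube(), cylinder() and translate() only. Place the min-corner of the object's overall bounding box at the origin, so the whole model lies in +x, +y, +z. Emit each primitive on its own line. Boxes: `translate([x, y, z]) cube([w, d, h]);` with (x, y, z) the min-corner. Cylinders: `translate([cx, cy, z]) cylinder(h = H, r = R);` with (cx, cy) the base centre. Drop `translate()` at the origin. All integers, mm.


translate([397, 397, 0]) cylinder(h = 40, r = 397);


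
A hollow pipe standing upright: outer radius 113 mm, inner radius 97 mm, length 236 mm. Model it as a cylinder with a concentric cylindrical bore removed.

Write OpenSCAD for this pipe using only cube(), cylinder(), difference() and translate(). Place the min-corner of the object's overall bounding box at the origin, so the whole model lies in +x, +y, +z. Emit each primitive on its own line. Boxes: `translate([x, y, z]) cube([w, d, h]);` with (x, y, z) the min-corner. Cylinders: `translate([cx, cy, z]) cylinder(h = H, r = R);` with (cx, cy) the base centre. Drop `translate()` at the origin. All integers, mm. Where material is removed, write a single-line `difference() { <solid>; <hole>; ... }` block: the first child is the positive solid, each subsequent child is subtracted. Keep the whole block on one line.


difference() { translate([113, 113, 0]) cylinder(h = 236, r = 113); translate([113, 113, 0]) cylinder(h = 236, r = 97); }


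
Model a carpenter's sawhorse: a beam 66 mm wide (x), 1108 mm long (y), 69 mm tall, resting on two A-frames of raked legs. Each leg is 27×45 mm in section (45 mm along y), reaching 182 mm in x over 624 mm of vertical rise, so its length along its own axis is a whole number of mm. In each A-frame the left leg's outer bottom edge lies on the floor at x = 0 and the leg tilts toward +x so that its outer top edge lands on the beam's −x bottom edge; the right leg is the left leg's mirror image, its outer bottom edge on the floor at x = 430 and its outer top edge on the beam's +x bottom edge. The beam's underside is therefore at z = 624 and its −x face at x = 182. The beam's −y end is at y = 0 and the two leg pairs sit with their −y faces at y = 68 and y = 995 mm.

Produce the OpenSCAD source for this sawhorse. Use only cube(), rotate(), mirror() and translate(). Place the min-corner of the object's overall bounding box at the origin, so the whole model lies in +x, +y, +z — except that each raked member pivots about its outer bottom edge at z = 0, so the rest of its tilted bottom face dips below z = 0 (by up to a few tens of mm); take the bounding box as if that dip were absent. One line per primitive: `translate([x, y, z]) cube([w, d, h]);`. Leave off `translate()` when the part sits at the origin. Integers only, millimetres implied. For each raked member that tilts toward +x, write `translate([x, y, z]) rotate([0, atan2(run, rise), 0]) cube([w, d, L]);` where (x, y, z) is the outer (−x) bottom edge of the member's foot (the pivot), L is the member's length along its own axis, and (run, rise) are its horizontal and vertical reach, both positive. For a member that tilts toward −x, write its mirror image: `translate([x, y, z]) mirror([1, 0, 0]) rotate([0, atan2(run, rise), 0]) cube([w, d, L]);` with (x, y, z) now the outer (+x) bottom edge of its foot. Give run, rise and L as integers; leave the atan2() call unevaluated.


translate([182, 0, 624]) cube([66, 1108, 69]);
translate([0, 68, 0]) rotate([0, atan2(182, 624), 0]) cube([27, 45, 650]);
translate([430, 68, 0]) mirror([1, 0, 0]) rotate([0, atan2(182, 624), 0]) cube([27, 45, 650]);
translate([0, 995, 0]) rotate([0, atan2(182, 624), 0]) cube([27, 45, 650]);
translate([430, 995, 0]) mirror([1, 0, 0]) rotate([0, atan2(182, 624), 0]) cube([27, 45, 650]);


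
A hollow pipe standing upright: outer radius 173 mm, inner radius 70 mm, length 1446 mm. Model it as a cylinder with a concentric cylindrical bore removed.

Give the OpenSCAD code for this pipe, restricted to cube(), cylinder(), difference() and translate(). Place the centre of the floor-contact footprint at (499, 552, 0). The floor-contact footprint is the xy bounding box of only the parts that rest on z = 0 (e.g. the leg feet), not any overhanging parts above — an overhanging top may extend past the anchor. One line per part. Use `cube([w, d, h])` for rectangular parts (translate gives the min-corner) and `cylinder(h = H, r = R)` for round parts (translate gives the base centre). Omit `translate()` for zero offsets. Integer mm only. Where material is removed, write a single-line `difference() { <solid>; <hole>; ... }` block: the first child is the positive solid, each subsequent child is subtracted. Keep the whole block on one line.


difference() { translate([499, 552, 0]) cylinder(h = 1446, r = 173); translate([499, 552, 0]) cylinder(h = 1446, r = 70); }


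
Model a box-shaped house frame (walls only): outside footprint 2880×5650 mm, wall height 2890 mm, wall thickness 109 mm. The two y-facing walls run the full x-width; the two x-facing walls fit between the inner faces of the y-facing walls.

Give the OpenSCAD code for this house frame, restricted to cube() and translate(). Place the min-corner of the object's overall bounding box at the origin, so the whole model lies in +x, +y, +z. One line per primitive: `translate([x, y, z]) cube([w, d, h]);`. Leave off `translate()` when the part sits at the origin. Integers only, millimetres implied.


cube([2880, 109, 2890]);
translate([0, 5541, 0]) cube([2880, 109, 2890]);
translate([0, 109, 0]) cube([109, 5432, 2890]);
translate([2771, 109, 0]) cube([109, 5432, 2890]);


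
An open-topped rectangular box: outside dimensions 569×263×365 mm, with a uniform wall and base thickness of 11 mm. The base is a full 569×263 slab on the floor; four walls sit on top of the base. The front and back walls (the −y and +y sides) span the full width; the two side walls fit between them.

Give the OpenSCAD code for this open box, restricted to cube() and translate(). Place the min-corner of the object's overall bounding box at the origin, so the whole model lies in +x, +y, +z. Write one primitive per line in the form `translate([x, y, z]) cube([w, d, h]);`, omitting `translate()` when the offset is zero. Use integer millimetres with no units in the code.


cube([569, 263, 11]);
translate([0, 0, 11]) cube([569, 11, 354]);
translate([0, 252, 11]) cube([569, 11, 354]);
translate([0, 11, 11]) cube([11, 241, 354]);
translate([558, 11, 11]) cube([11, 241, 354]);


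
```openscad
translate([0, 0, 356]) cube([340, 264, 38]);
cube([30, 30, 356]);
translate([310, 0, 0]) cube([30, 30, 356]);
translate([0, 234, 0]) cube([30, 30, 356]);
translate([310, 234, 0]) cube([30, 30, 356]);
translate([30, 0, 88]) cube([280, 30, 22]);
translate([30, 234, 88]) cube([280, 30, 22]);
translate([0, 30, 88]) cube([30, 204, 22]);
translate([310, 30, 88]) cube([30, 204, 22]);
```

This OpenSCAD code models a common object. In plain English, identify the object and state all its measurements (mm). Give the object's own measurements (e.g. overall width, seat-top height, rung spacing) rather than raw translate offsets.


A simple wooden stool: a rectangular seat 340 mm (x) by 264 mm (y), 38 mm thick, top face at z = 394 mm, on four square legs, each 30×30 mm in cross-section. The legs rest on z = 0, each flush with a corner of the seat. Four stretchers, 30 mm wide and 22 mm tall, connect adjacent legs with their undersides at z = 88 mm, each running between the inner faces of the legs it joins and aligned with the legs' outer faces on the other axis.


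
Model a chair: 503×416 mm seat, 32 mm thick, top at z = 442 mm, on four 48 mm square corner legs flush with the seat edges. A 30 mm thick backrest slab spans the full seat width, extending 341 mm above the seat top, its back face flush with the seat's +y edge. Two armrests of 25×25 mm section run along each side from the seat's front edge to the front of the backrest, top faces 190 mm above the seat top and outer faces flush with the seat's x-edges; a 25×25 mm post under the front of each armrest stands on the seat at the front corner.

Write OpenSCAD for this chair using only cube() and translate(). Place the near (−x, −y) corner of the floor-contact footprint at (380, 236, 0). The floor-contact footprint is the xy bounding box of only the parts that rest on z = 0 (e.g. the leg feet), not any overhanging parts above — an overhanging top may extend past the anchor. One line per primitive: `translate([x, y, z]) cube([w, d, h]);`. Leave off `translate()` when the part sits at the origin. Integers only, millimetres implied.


// leg_h = 442 - 32 = 410
// arm post h = 190 - 25 = 165
translate([380, 236, 410]) cube([503, 416, 32]);
translate([380, 236, 0]) cube([48, 48, 410]);
translate([835, 236, 0]) cube([48, 48, 410]);
translate([380, 604, 0]) cube([48, 48, 410]);
translate([835, 604, 0]) cube([48, 48, 410]);
translate([380, 622, 442]) cube([503, 30, 341]);
translate([380, 236, 607]) cube([25, 386, 25]);
translate([858, 236, 607]) cube([25, 386, 25]);
translate([380, 236, 442]) cube([25, 25, 165]);
translate([858, 236, 442]) cube([25, 25, 165]);


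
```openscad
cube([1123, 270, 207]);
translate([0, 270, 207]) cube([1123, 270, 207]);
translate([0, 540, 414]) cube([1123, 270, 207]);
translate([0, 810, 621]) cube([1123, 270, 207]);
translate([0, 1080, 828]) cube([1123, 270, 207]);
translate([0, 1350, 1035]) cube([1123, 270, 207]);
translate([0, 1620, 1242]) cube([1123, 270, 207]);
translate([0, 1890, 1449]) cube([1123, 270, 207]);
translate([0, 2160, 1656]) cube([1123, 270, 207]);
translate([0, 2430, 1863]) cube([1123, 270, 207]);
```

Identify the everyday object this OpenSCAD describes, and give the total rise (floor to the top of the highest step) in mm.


A staircase. The total rise is 2070 mm.

10 identical blocks, each offset up and back from the previous — a staircase. Each step is 207 mm tall and there are 10 of them, so the total rise is 10 × 207 = 2070 mm.


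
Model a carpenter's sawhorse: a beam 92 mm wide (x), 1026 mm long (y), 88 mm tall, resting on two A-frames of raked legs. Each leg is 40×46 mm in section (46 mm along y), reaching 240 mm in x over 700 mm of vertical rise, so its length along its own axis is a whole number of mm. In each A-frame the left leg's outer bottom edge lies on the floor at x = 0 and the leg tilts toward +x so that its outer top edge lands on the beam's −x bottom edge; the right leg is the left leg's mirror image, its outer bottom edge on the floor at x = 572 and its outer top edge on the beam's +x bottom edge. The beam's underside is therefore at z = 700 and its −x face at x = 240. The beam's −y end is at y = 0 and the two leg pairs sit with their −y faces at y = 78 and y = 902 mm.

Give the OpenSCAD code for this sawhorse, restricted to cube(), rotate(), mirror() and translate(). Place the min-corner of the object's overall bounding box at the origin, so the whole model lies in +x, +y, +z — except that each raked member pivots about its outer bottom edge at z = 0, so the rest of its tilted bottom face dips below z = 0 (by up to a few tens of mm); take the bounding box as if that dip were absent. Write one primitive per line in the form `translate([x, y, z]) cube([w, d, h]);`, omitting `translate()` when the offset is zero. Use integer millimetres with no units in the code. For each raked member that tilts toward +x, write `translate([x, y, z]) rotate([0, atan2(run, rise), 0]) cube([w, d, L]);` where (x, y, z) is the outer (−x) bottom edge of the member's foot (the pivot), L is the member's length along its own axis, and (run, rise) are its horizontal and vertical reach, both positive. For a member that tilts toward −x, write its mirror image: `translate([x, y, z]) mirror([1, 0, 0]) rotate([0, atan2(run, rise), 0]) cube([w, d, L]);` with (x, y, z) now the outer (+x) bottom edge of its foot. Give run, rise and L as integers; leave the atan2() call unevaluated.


translate([240, 0, 700]) cube([92, 1026, 88]);
translate([0, 78, 0]) rotate([0, atan2(240, 700), 0]) cube([40, 46, 740]);
translate([572, 78, 0]) mirror([1, 0, 0]) rotate([0, atan2(240, 700), 0]) cube([40, 46, 740]);
translate([0, 902, 0]) rotate([0, atan2(240, 700), 0]) cube([40, 46, 740]);
translate([572, 902, 0]) mirror([1, 0, 0]) rotate([0, atan2(240, 700), 0]) cube([40, 46, 740]);


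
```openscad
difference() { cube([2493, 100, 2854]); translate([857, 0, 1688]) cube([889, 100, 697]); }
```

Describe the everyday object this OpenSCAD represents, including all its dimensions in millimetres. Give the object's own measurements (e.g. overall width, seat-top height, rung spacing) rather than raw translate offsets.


A wall 2493 mm long (x), 100 mm thick (y), 2854 mm tall, with a rectangular window opening cut through it. The opening is 889 mm wide and 697 mm tall; its sill is at z = 1688 mm and its near (−x) edge is 857 mm from the wall's −x end. The opening passes through the full wall thickness.


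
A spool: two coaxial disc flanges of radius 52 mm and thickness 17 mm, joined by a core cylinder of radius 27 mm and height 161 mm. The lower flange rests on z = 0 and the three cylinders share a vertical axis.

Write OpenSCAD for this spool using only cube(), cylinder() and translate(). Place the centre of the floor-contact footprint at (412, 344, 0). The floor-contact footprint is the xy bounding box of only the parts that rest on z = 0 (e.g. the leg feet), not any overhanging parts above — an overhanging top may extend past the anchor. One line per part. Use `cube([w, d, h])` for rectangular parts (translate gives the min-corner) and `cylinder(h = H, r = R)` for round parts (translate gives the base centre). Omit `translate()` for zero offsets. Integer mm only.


translate([412, 344, 0]) cylinder(h = 17, r = 52);
translate([412, 344, 17]) cylinder(h = 161, r = 27);
translate([412, 344, 178]) cylinder(h = 17, r = 52);


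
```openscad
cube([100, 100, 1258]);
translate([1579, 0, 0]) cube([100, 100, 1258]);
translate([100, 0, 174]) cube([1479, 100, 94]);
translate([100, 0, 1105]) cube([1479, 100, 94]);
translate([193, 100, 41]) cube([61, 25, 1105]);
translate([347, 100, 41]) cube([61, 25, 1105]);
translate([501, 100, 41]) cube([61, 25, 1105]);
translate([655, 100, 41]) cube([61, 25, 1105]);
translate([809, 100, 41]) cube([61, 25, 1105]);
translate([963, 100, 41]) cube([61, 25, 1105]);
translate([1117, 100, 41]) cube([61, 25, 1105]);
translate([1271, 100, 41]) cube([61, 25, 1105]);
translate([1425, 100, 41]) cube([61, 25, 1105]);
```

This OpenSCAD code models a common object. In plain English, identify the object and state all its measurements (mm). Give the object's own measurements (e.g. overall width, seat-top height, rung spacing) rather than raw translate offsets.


A fence section. Two 100×100 mm posts, 1258 mm tall, stand on the floor with a clear span of 1479 mm between their inner faces. Two horizontal rails of 100×94 mm section span the gap between the posts with their undersides at z = 174 mm and z = 1105 mm, flush with the posts' −y face. 9 pickets, each 61 mm wide, 25 mm thick and 1105 mm tall, are fixed to the +y face of the rails with their bottoms at z = 41 mm, spaced across the span with a 93 mm gap after the −x post and between neighbouring pickets and before the +x post.


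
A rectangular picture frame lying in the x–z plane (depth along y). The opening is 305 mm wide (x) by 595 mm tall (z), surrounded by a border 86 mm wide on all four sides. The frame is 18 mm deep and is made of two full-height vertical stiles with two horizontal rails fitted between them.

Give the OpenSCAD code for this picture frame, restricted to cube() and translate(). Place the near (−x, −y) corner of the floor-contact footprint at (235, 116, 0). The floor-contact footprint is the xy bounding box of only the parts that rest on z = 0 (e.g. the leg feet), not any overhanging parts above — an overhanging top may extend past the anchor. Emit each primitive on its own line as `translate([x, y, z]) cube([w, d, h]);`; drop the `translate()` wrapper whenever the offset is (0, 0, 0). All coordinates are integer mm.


translate([235, 116, 0]) cube([86, 18, 767]);
translate([626, 116, 0]) cube([86, 18, 767]);
translate([321, 116, 0]) cube([305, 18, 86]);
translate([321, 116, 681]) cube([305, 18, 86]);


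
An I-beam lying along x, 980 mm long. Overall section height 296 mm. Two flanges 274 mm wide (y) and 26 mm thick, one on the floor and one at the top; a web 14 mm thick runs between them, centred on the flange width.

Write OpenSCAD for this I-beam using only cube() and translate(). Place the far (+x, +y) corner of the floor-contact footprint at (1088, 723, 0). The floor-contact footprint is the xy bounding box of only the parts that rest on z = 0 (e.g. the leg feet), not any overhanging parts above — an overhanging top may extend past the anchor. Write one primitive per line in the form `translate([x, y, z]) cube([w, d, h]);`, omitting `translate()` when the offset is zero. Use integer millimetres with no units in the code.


translate([108, 449, 0]) cube([980, 274, 26]);
translate([108, 579, 26]) cube([980, 14, 244]);
translate([108, 449, 270]) cube([980, 274, 26]);


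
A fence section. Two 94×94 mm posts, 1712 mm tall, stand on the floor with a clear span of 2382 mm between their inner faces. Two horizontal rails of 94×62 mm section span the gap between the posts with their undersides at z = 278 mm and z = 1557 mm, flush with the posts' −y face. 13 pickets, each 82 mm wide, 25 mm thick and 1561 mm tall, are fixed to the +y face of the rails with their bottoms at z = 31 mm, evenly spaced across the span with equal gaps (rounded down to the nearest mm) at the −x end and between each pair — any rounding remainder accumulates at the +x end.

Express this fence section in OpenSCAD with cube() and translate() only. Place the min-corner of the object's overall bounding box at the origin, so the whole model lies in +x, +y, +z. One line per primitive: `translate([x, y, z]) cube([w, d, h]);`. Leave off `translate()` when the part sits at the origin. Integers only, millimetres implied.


cube([94, 94, 1712]);
translate([2476, 0, 0]) cube([94, 94, 1712]);
translate([94, 0, 278]) cube([2382, 94, 62]);
translate([94, 0, 1557]) cube([2382, 94, 62]);
translate([188, 94, 31]) cube([82, 25, 1561]);
translate([364, 94, 31]) cube([82, 25, 1561]);
translate([540, 94, 31]) cube([82, 25, 1561]);
translate([716, 94, 31]) cube([82, 25, 1561]);
translate([892, 94, 31]) cube([82, 25, 1561]);
translate([1068, 94, 31]) cube([82, 25, 1561]);
translate([1244, 94, 31]) cube([82, 25, 1561]);
translate([1420, 94, 31]) cube([82, 25, 1561]);
translate([1596, 94, 31]) cube([82, 25, 1561]);
translate([1772, 94, 31]) cube([82, 25, 1561]);
translate([1948, 94, 31]) cube([82, 25, 1561]);
translate([2124, 94, 31]) cube([82, 25, 1561]);
translate([2300, 94, 31]) cube([82, 25, 1561]);


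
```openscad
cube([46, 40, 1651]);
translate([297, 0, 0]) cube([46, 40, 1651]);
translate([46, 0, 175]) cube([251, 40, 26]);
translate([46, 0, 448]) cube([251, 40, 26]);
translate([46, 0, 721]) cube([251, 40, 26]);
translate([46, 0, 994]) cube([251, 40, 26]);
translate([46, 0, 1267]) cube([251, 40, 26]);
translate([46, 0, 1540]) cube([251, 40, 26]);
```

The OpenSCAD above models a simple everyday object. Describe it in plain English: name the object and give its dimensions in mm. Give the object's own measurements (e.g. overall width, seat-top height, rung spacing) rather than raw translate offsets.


A straight ladder. Two 46×40 mm vertical rails, 1651 mm tall, stand 343 mm apart (outside-to-outside) with their front faces coplanar on the −y side. 6 rungs, each 40 mm deep and 26 mm tall, span between the inner faces of the rails, front faces flush with the rails. The lowest rung's underside is at z = 175 mm and rungs are spaced 273 mm apart (underside to underside).


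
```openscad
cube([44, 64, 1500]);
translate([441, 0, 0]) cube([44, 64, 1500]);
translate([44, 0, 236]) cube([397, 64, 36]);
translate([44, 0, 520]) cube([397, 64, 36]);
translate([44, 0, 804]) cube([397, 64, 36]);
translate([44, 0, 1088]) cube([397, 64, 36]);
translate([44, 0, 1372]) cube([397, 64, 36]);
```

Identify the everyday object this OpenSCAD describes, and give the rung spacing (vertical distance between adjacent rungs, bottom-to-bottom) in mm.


A ladder. The rung spacing is 284 mm.

Two tall 44×64 posts with 5 short bars between them — a ladder. Adjacent rungs sit at z = 236 and z = 520, so the spacing is 520 − 236 = 284 mm.


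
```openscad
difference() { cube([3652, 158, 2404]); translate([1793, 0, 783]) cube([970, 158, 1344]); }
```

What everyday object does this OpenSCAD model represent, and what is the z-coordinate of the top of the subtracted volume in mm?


A wall with a window opening. The window head height is 2127 mm.

A wall with a rectangular opening subtracted — a window. Sill at z = 783, opening 1344 mm tall, so the head is at 783 + 1344 = 2127 mm.


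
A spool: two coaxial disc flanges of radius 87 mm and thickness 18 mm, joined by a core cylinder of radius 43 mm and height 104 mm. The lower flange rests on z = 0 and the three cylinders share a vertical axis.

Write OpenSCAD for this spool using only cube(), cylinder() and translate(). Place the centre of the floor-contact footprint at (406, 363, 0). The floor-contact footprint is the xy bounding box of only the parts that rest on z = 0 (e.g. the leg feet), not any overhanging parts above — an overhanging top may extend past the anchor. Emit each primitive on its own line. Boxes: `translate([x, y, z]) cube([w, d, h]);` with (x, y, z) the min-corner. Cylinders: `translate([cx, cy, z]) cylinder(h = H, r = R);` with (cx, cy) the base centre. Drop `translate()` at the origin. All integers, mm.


translate([406, 363, 0]) cylinder(h = 18, r = 87);
translate([406, 363, 18]) cylinder(h = 104, r = 43);
translate([406, 363, 122]) cylinder(h = 18, r = 87);


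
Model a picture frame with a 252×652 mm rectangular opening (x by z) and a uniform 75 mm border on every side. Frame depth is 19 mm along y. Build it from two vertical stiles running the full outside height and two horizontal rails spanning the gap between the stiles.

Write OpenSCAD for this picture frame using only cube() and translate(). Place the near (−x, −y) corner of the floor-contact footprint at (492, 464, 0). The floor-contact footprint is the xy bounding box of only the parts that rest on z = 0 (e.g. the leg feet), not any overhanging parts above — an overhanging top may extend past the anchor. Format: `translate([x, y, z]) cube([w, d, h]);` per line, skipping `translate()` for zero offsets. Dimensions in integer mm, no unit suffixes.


translate([492, 464, 0]) cube([75, 19, 802]);
translate([819, 464, 0]) cube([75, 19, 802]);
translate([567, 464, 0]) cube([252, 19, 75]);
translate([567, 464, 727]) cube([252, 19, 75]);


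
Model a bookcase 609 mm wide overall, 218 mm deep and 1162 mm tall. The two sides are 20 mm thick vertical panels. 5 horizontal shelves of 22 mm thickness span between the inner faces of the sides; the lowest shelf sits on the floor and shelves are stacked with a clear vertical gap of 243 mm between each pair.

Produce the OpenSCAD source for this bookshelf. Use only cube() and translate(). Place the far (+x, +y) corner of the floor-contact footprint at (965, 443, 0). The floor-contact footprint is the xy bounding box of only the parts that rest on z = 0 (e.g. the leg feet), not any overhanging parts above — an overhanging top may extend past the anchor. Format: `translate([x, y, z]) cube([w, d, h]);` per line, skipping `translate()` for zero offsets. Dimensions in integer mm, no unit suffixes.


translate([356, 225, 0]) cube([20, 218, 1162]);
translate([945, 225, 0]) cube([20, 218, 1162]);
translate([376, 225, 0]) cube([569, 218, 22]);
translate([376, 225, 265]) cube([569, 218, 22]);
translate([376, 225, 530]) cube([569, 218, 22]);
translate([376, 225, 795]) cube([569, 218, 22]);
translate([376, 225, 1060]) cube([569, 218, 22]);


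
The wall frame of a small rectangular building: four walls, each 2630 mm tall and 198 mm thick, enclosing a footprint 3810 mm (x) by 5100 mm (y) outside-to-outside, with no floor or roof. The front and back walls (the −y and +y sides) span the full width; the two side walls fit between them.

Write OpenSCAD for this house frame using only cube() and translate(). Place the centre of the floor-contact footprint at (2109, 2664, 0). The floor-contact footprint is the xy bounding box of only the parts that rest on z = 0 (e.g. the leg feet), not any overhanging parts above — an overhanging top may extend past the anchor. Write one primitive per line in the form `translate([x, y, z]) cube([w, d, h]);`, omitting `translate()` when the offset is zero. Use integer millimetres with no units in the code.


translate([204, 114, 0]) cube([3810, 198, 2630]);
translate([204, 5016, 0]) cube([3810, 198, 2630]);
translate([204, 312, 0]) cube([198, 4704, 2630]);
translate([3816, 312, 0]) cube([198, 4704, 2630]);


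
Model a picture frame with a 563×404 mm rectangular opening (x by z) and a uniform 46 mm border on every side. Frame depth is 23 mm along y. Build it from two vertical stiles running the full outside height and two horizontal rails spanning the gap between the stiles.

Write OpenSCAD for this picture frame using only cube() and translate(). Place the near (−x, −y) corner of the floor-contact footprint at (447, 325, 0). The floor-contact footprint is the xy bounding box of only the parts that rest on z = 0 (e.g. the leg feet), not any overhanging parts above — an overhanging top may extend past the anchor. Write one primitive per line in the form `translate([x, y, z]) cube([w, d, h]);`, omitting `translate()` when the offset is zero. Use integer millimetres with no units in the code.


translate([447, 325, 0]) cube([46, 23, 496]);
translate([1056, 325, 0]) cube([46, 23, 496]);
translate([493, 325, 0]) cube([563, 23, 46]);
translate([493, 325, 450]) cube([563, 23, 46]);


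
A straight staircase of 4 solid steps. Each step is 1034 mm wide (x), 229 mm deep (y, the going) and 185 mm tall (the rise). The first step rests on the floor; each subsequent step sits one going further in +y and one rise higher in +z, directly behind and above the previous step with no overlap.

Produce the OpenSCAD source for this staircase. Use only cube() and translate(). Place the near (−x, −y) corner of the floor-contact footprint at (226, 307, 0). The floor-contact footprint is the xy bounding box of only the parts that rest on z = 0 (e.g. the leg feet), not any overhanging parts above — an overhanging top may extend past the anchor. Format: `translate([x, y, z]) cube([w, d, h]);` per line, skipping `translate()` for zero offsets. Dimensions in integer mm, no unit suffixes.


translate([226, 307, 0]) cube([1034, 229, 185]);
translate([226, 536, 185]) cube([1034, 229, 185]);
translate([226, 765, 370]) cube([1034, 229, 185]);
translate([226, 994, 555]) cube([1034, 229, 185]);


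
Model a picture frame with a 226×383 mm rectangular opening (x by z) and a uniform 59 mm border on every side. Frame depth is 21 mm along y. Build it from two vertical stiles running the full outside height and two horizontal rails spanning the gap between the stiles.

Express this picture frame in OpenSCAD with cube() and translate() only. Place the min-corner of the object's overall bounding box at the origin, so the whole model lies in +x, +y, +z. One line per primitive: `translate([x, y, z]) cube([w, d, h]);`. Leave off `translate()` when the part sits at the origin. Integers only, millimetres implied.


cube([59, 21, 501]);
translate([285, 0, 0]) cube([59, 21, 501]);
translate([59, 0, 0]) cube([226, 21, 59]);
translate([59, 0, 442]) cube([226, 21, 59]);


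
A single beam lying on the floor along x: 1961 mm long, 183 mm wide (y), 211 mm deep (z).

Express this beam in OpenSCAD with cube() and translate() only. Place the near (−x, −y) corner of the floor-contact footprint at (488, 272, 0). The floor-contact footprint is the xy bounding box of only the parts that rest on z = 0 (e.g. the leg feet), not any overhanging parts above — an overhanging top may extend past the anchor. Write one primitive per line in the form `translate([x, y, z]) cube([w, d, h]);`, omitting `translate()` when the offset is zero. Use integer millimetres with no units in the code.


translate([488, 272, 0]) cube([1961, 183, 211]);


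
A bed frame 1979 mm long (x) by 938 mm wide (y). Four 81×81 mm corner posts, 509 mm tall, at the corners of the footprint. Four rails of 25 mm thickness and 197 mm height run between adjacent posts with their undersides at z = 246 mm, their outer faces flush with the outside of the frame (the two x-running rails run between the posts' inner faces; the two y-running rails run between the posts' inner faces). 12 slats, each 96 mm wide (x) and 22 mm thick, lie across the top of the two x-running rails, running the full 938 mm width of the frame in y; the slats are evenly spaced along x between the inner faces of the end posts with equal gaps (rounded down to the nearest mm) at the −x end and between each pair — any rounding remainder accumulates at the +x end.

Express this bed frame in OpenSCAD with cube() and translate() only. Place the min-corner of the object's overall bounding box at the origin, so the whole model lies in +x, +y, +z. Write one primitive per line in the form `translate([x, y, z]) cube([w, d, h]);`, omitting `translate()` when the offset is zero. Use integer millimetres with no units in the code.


cube([81, 81, 509]);
translate([0, 857, 0]) cube([81, 81, 509]);
translate([1898, 0, 0]) cube([81, 81, 509]);
translate([1898, 857, 0]) cube([81, 81, 509]);
translate([81, 0, 246]) cube([1817, 25, 197]);
translate([81, 913, 246]) cube([1817, 25, 197]);
translate([0, 81, 246]) cube([25, 776, 197]);
translate([1954, 81, 246]) cube([25, 776, 197]);
translate([132, 0, 443]) cube([96, 938, 22]);
translate([279, 0, 443]) cube([96, 938, 22]);
translate([426, 0, 443]) cube([96, 938, 22]);
translate([573, 0, 443]) cube([96, 938, 22]);
translate([720, 0, 443]) cube([96, 938, 22]);
translate([867, 0, 443]) cube([96, 938, 22]);
translate([1014, 0, 443]) cube([96, 938, 22]);
translate([1161, 0, 443]) cube([96, 938, 22]);
translate([1308, 0, 443]) cube([96, 938, 22]);
translate([1455, 0, 443]) cube([96, 938, 22]);
translate([1602, 0, 443]) cube([96, 938, 22]);
translate([1749, 0, 443]) cube([96, 938, 22]);


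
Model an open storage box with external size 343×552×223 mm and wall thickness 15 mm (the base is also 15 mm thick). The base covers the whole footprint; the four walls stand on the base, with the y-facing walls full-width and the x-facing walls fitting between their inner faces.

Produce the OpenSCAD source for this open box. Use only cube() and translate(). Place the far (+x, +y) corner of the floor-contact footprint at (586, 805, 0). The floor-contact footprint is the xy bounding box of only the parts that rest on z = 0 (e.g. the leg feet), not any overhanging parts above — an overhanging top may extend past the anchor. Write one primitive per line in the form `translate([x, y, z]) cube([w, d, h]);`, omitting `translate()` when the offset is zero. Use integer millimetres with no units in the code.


translate([243, 253, 0]) cube([343, 552, 15]);
translate([243, 253, 15]) cube([343, 15, 208]);
translate([243, 790, 15]) cube([343, 15, 208]);
translate([243, 268, 15]) cube([15, 522, 208]);
translate([571, 268, 15]) cube([15, 522, 208]);


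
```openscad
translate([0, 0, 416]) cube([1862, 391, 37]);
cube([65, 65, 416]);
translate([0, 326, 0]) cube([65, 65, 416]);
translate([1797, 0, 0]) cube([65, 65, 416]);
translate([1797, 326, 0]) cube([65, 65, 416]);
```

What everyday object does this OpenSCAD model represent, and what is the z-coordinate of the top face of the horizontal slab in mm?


A bench. The seat-top height is 453 mm.

A long slab on four corner posts — a bench. The slab sits at z = 416 with thickness 37, so the top is 416 + 37 = 453 mm.


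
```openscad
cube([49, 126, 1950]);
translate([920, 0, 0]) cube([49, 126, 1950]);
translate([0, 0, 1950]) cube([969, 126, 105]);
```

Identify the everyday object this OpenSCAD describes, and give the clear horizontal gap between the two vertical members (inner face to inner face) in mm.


A door frame. The clear opening width is 871 mm.

Two 1950 mm tall posts with a header on top — a door frame. The left jamb is 49 mm wide at x = 0; the right jamb starts at x = 920. The clear opening is 920 − 49 = 871 mm.


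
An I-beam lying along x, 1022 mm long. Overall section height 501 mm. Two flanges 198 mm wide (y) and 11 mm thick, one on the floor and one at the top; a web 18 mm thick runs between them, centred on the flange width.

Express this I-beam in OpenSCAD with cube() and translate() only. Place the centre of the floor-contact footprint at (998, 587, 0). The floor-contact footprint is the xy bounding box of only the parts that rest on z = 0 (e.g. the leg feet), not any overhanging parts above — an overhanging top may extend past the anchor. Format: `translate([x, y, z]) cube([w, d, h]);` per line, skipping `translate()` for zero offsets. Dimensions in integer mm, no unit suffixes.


translate([487, 488, 0]) cube([1022, 198, 11]);
translate([487, 578, 11]) cube([1022, 18, 479]);
translate([487, 488, 490]) cube([1022, 198, 11]);


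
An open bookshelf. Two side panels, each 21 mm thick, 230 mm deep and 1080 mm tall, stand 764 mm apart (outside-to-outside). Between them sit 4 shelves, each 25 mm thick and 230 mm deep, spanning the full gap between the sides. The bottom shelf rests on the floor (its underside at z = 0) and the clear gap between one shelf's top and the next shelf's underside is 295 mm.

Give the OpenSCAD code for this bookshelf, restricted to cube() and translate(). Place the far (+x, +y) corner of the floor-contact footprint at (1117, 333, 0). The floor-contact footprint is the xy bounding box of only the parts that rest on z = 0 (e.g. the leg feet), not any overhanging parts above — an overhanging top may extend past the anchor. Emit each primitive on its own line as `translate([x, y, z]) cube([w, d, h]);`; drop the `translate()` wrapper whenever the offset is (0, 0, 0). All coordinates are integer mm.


translate([353, 103, 0]) cube([21, 230, 1080]);
translate([1096, 103, 0]) cube([21, 230, 1080]);
translate([374, 103, 0]) cube([722, 230, 25]);
translate([374, 103, 320]) cube([722, 230, 25]);
translate([374, 103, 640]) cube([722, 230, 25]);
translate([374, 103, 960]) cube([722, 230, 25]);


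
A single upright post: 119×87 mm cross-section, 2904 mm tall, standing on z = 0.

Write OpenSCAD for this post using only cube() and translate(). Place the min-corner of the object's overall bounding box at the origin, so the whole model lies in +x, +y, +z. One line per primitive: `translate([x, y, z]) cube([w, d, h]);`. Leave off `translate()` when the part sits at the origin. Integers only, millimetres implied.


cube([119, 87, 2904]);


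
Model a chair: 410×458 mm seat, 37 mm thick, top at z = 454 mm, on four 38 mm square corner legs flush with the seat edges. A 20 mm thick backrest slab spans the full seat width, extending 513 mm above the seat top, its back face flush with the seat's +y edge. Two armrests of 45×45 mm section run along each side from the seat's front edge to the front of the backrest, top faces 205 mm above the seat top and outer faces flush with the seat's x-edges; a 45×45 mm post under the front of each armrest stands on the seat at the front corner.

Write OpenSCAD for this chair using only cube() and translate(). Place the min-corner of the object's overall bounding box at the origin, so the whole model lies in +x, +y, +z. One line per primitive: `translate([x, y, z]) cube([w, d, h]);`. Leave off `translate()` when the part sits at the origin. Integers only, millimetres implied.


translate([0, 0, 417]) cube([410, 458, 37]);
cube([38, 38, 417]);
translate([372, 0, 0]) cube([38, 38, 417]);
translate([0, 420, 0]) cube([38, 38, 417]);
translate([372, 420, 0]) cube([38, 38, 417]);
translate([0, 438, 454]) cube([410, 20, 513]);
translate([0, 0, 614]) cube([45, 438, 45]);
translate([365, 0, 614]) cube([45, 438, 45]);
translate([0, 0, 454]) cube([45, 45, 160]);
translate([365, 0, 454]) cube([45, 45, 160]);


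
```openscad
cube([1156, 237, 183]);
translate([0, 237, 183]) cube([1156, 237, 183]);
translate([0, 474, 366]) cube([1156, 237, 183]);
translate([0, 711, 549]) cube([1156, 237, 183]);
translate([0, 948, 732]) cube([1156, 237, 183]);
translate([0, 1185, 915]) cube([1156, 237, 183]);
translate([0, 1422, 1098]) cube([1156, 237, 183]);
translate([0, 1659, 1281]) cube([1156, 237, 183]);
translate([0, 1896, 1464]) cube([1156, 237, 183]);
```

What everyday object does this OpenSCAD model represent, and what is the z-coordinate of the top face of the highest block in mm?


A staircase. The total rise is 1647 mm.

9 identical blocks, each offset up and back from the previous — a staircase. Each step is 183 mm tall and there are 9 of them, so the total rise is 9 × 183 = 1647 mm.


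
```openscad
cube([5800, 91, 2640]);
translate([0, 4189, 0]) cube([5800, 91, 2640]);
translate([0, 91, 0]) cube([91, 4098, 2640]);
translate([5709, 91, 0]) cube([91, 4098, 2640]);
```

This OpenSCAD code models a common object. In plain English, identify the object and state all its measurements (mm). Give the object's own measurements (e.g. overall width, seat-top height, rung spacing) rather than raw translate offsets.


The wall frame of a small rectangular building: four walls, each 2640 mm tall and 91 mm thick, enclosing a footprint 5800 mm (x) by 4280 mm (y) outside-to-outside, with no floor or roof. The front and back walls (the −y and +y sides) span the full width; the two side walls fit between them.


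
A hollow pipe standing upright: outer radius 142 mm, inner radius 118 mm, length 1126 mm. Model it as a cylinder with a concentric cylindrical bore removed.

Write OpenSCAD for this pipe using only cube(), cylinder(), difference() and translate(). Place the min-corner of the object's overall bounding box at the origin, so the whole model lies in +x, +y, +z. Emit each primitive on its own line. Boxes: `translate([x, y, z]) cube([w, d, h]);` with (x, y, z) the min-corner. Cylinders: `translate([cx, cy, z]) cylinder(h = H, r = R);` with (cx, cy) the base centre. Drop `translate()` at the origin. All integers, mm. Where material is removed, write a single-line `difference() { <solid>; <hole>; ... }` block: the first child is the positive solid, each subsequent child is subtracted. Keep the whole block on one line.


difference() { translate([142, 142, 0]) cylinder(h = 1126, r = 142); translate([142, 142, 0]) cylinder(h = 1126, r = 118); }


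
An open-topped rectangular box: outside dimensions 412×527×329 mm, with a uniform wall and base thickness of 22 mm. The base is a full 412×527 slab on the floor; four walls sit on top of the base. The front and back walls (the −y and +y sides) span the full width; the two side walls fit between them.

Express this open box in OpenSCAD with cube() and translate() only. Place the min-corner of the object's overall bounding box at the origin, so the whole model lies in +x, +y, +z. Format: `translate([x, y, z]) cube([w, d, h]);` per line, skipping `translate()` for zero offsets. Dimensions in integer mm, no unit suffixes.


cube([412, 527, 22]);
translate([0, 0, 22]) cube([412, 22, 307]);
translate([0, 505, 22]) cube([412, 22, 307]);
translate([0, 22, 22]) cube([22, 483, 307]);
translate([390, 22, 22]) cube([22, 483, 307]);


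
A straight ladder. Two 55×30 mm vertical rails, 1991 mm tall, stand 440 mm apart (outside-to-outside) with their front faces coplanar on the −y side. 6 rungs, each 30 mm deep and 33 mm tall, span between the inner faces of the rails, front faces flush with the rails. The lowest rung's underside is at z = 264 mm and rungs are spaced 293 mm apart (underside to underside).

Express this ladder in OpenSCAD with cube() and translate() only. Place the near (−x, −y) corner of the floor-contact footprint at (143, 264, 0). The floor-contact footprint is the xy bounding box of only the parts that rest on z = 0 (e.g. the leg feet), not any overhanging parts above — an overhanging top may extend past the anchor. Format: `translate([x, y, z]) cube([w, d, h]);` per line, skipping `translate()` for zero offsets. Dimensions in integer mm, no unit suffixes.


// rung span = 440 - 2*55 = 330
// rung[k] z = 264 + k*293
translate([143, 264, 0]) cube([55, 30, 1991]);
translate([528, 264, 0]) cube([55, 30, 1991]);
translate([198, 264, 264]) cube([330, 30, 33]);
translate([198, 264, 557]) cube([330, 30, 33]);
translate([198, 264, 850]) cube([330, 30, 33]);
translate([198, 264, 1143]) cube([330, 30, 33]);
translate([198, 264, 1436]) cube([330, 30, 33]);
translate([198, 264, 1729]) cube([330, 30, 33]);
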